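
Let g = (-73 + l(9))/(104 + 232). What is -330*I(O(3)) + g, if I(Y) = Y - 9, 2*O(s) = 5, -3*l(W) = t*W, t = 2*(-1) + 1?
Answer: 51475/24 ≈ 2144.8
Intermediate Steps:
t = -1 (t = -2 + 1 = -1)
l(W) = W/3 (l(W) = -(-1)*W/3 = W/3)
O(s) = 5/2 (O(s) = (1/2)*5 = 5/2)
I(Y) = -9 + Y
g = -5/24 (g = (-73 + (1/3)*9)/(104 + 232) = (-73 + 3)/336 = -70*1/336 = -5/24 ≈ -0.20833)
-330*I(O(3)) + g = -330*(-9 + 5/2) - 5/24 = -330*(-13/2) - 5/24 = 2145 - 5/24 = 51475/24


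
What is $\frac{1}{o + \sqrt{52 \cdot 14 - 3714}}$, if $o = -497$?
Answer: $- \frac{497}{249995} - \frac{i \sqrt{2986}}{249995} \approx -0.001988 - 0.00021858 i$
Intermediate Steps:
$\frac{1}{o + \sqrt{52 \cdot 14 - 3714}} = \frac{1}{-497 + \sqrt{52 \cdot 14 - 3714}} = \frac{1}{-497 + \sqrt{728 - 3714}} = \frac{1}{-497 + \sqrt{-2986}} = \frac{1}{-497 + i \sqrt{2986}}$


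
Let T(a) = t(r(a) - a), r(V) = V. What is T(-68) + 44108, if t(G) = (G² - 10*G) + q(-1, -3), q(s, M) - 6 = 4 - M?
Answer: 44121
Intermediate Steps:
q(s, M) = 10 - M (q(s, M) = 6 + (4 - M) = 10 - M)
t(G) = 13 + G² - 10*G (t(G) = (G² - 10*G) + (10 - 1*(-3)) = (G² - 10*G) + (10 + 3) = (G² - 10*G) + 13 = 13 + G² - 10*G)
T(a) = 13 (T(a) = 13 + (a - a)² - 10*(a - a) = 13 + 0² - 10*0 = 13 + 0 + 0 = 13)
T(-68) + 44108 = 13 + 44108 = 44121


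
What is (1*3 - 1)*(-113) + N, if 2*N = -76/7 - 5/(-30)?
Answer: -19433/84 ≈ -231.35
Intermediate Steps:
N = -449/84 (N = (-76/7 - 5/(-30))/2 = (-76*⅐ - 5*(-1/30))/2 = (-76/7 + ⅙)/2 = (½)*(-449/42) = -449/84 ≈ -5.3452)
(1*3 - 1)*(-113) + N = (1*3 - 1)*(-113) - 449/84 = (3 - 1)*(-113) - 449/84 = 2*(-113) - 449/84 = -226 - 449/84 = -19433/84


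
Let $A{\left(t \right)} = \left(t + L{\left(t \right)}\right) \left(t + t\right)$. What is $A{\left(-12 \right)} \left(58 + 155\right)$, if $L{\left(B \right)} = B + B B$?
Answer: $-613440$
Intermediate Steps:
$L{\left(B \right)} = B + B^{2}$
$A{\left(t \right)} = 2 t \left(t + t \left(1 + t\right)\right)$ ($A{\left(t \right)} = \left(t + t \left(1 + t\right)\right) \left(t + t\right) = \left(t + t \left(1 + t\right)\right) 2 t = 2 t \left(t + t \left(1 + t\right)\right)$)
$A{\left(-12 \right)} \left(58 + 155\right) = 2 \left(-12\right)^{2} \left(2 - 12\right) \left(58 + 155\right) = 2 \cdot 144 \left(-10\right) 213 = \left(-2880\right) 213 = -613440$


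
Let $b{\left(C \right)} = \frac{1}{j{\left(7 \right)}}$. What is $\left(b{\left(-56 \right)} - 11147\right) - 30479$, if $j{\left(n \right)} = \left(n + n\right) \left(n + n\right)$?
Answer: $- \frac{8158695}{196} \approx -41626.0$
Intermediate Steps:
$j{\left(n \right)} = 4 n^{2}$ ($j{\left(n \right)} = 2 n 2 n = 4 n^{2}$)
$b{\left(C \right)} = \frac{1}{196}$ ($b{\left(C \right)} = \frac{1}{4 \cdot 7^{2}} = \frac{1}{4 \cdot 49} = \frac{1}{196}$)
$\left(b{\left(-56 \right)} - 11147\right) - 30479 = \left(\frac{1}{196} - 11147\right) - 30479 = - \frac{2184811}{196} - 30479 = - \frac{8158695}{196}$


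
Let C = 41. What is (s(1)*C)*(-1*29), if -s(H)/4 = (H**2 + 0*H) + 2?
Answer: 14268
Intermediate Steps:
s(H) = -8 - 4*H**2 (s(H) = -4*((H**2 + 0*H) + 2) = -4*((H**2 + 0) + 2) = -4*(H**2 + 2) = -4*(2 + H**2) = -8 - 4*H**2)
(s(1)*C)*(-1*29) = ((-8 - 4*1**2)*41)*(-1*29) = ((-8 - 4*1)*41)*(-29) = ((-8 - 4)*41)*(-29) = -12*41*(-29) = -492*(-29) = 14268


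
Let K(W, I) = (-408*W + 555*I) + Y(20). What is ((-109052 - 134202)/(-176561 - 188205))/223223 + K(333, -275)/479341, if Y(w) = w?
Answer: -1067646802063274/1774088121393679 ≈ -0.60180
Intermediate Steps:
K(W, I) = 20 - 408*W + 555*I (K(W, I) = (-408*W + 555*I) + 20 = 20 - 408*W + 555*I)
((-109052 - 134202)/(-176561 - 188205))/223223 + K(333, -275)/479341 = ((-109052 - 134202)/(-176561 - 188205))/223223 + (20 - 408*333 + 555*(-275))/479341 = -243254/(-364766)*(1/223223) + (20 - 135864 - 152625)*(1/479341) = -243254*(-1/364766)*(1/223223) - 288469*1/479341 = (121627/182383)*(1/223223) - 288469/479341 = 11057/3701098219 - 288469/479341 = -1067646802063274/1774088121393679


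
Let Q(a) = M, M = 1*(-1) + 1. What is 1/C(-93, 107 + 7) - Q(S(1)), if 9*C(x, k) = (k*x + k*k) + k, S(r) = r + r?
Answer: 3/836 ≈ 0.0035885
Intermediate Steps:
S(r) = 2*r
C(x, k) = k/9 + k**2/9 + k*x/9 (C(x, k) = ((k*x + k*k) + k)/9 = ((k*x + k**2) + k)/9 = ((k**2 + k*x) + k)/9 = (k + k**2 + k*x)/9 = k/9 + k**2/9 + k*x/9)
M = 0 (M = -1 + 1 = 0)
Q(a) = 0
1/C(-93, 107 + 7) - Q(S(1)) = 1/((107 + 7)*(1 + (107 + 7) - 93)/9) - 1*0 = 1/((1/9)*114*(1 + 114 - 93)) + 0 = 1/((1/9)*114*22) + 0 = 1/(836/3) + 0 = 3/836 + 0 = 3/836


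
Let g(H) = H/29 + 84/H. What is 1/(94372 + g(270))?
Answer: 1305/123168016 ≈ 1.0595e-5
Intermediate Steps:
g(H) = 84/H + H/29 (g(H) = H*(1/29) + 84/H = H/29 + 84/H = 84/H + H/29)
1/(94372 + g(270)) = 1/(94372 + (84/270 + (1/29)*270)) = 1/(94372 + (84*(1/270) + 270/29)) = 1/(94372 + (14/45 + 270/29)) = 1/(94372 + 12556/1305) = 1/(123168016/1305) = 1305/123168016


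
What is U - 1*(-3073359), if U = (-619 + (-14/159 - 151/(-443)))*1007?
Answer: 3256422887/1329 ≈ 2.4503e+6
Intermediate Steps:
U = -828071224/1329 (U = (-619 + (-14*1/159 - 151*(-1/443)))*1007 = (-619 + (-14/159 + 151/443))*1007 = (-619 + 17807/70437)*1007 = -43582696/70437*1007 = -828071224/1329 ≈ -6.2308e+5)
U - 1*(-3073359) = -828071224/1329 - 1*(-3073359) = -828071224/1329 + 3073359 = 3256422887/1329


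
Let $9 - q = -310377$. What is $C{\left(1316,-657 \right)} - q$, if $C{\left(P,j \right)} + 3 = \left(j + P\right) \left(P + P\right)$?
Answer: $1424099$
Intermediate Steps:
$C{\left(P,j \right)} = -3 + 2 P \left(P + j\right)$ ($C{\left(P,j \right)} = -3 + \left(j + P\right) \left(P + P\right) = -3 + \left(P + j\right) 2 P = -3 + 2 P \left(P + j\right)$)
$q = 310386$ ($q = 9 - -310377 = 9 + 310377 = 310386$)
$C{\left(1316,-657 \right)} - q = \left(-3 + 2 \cdot 1316^{2} + 2 \cdot 1316 \left(-657\right)\right) - 310386 = \left(-3 + 2 \cdot 1731856 - 1729224\right) - 310386 = \left(-3 + 3463712 - 1729224\right) - 310386 = 1734485 - 310386 = 1424099$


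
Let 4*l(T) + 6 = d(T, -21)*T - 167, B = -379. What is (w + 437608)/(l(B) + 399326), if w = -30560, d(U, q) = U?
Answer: 407048/435193 ≈ 0.93533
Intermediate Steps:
l(T) = -173/4 + T²/4 (l(T) = -3/2 + (T*T - 167)/4 = -3/2 + (T² - 167)/4 = -3/2 + (-167 + T²)/4 = -3/2 + (-167/4 + T²/4) = -173/4 + T²/4)
(w + 437608)/(l(B) + 399326) = (-30560 + 437608)/((-173/4 + (¼)*(-379)²) + 399326) = 407048/((-173/4 + (¼)*143641) + 399326) = 407048/((-173/4 + 143641/4) + 399326) = 407048/(35867 + 399326) = 407048/435193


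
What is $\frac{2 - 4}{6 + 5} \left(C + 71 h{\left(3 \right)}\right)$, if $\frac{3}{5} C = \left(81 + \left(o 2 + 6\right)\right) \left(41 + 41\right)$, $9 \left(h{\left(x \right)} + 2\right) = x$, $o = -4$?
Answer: $- \frac{64070}{33} \approx -1941.5$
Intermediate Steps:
$h{\left(x \right)} = -2 + \frac{x}{9}$
$C = \frac{32390}{3}$ ($C = \frac{5 \left(81 + \left(\left(-4\right) 2 + 6\right)\right) \left(41 + 41\right)}{3} = \frac{5 \left(81 + \left(-8 + 6\right)\right) 82}{3} = \frac{5 \left(81 - 2\right) 82}{3} = \frac{5 \cdot 79 \cdot 82}{3} = \frac{5}{3} \cdot 6478 = \frac{32390}{3} \approx 10797.0$)
$\frac{2 - 4}{6 + 5} \left(C + 71 h{\left(3 \right)}\right) = \frac{2 - 4}{6 + 5} \left(\frac{32390}{3} + 71 \left(-2 + \frac{1}{9} \cdot 3\right)\right) = - \frac{2}{11} \left(\frac{32390}{3} + 71 \left(-2 + \frac{1}{3}\right)\right) = \left(-2\right) \frac{1}{11} \left(\frac{32390}{3} + 71 \left(- \frac{5}{3}\right)\right) = - \frac{2 \left(\frac{32390}{3} - \frac{355}{3}\right)}{11} = \left(- \frac{2}{11}\right) \frac{32035}{3} = - \frac{64070}{33}$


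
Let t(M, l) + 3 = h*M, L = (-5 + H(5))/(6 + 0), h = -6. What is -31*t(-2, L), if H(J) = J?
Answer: -279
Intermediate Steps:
L = 0 (L = (-5 + 5)/(6 + 0) = 0/6 = 0*(⅙) = 0)
t(M, l) = -3 - 6*M
-31*t(-2, L) = -31*(-3 - 6*(-2)) = -31*(-3 + 12) = -31*9 = -279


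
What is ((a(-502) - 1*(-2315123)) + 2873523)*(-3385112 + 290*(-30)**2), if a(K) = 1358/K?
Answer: -4068685598048304/251 ≈ -1.6210e+13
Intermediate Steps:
((a(-502) - 1*(-2315123)) + 2873523)*(-3385112 + 290*(-30)**2) = ((1358/(-502) - 1*(-2315123)) + 2873523)*(-3385112 + 290*(-30)**2) = ((1358*(-1/502) + 2315123) + 2873523)*(-3385112 + 290*900) = ((-679/251 + 2315123) + 2873523)*(-3385112 + 261000) = (581095194/251 + 2873523)*(-3124112) = (1302349467/251)*(-3124112) = -4068685598048304/251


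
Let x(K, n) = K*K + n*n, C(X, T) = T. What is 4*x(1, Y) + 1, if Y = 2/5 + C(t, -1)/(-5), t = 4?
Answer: 161/25 ≈ 6.4400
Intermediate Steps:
Y = ⅗ (Y = 2/5 - 1/(-5) = 2*(⅕) - 1*(-⅕) = ⅖ + ⅕ = ⅗ ≈ 0.60000)
x(K, n) = K² + n²
4*x(1, Y) + 1 = 4*(1² + (⅗)²) + 1 = 4*(1 + 9/25) + 1 = 4*(34/25) + 1 = 136/25 + 1 = 161/25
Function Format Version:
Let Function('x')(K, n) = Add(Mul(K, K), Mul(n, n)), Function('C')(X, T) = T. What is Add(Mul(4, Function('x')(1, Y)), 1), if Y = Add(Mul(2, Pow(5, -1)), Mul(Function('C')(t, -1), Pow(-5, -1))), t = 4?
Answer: Rational(161, 25) ≈ 6.4400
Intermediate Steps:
Y = Rational(3, 5) (Y = Add(Mul(2, Pow(5, -1)), Mul(-1, Pow(-5, -1))) = Add(Mul(2, Rational(1, 5)), Mul(-1, Rational(-1, 5))) = Add(Rational(2, 5), Rational(1, 5)) = Rational(3, 5) ≈ 0.60000)
Function('x')(K, n) = Add(Pow(K, 2), Pow(n, 2))
Add(Mul(4, Function('x')(1, Y)), 1) = Add(Mul(4, Add(Pow(1, 2), Pow(Rational(3, 5), 2))), 1) = Add(Mul(4, Add(1, Rational(9, 25))), 1) = Add(Mul(4, Rational(34, 25)), 1) = Add(Rational(136, 25), 1) = Rational(161, 25)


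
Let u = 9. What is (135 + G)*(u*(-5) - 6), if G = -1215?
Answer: 55080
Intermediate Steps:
(135 + G)*(u*(-5) - 6) = (135 - 1215)*(9*(-5) - 6) = -1080*(-45 - 6) = -1080*(-51) = 55080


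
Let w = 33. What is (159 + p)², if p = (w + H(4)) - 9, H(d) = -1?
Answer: 33124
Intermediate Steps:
p = 23 (p = (33 - 1) - 9 = 32 - 9 = 23)
(159 + p)² = (159 + 23)² = 182² = 33124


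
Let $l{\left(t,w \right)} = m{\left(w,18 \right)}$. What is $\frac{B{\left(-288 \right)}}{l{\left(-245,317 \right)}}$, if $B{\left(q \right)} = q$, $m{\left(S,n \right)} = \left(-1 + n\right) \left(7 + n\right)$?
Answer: $- \frac{288}{425} \approx -0.67765$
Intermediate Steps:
$l{\left(t,w \right)} = 425$ ($l{\left(t,w \right)} = -7 + 18^{2} + 6 \cdot 18 = -7 + 324 + 108 = 425$)
$\frac{B{\left(-288 \right)}}{l{\left(-245,317 \right)}} = - \frac{288}{425}$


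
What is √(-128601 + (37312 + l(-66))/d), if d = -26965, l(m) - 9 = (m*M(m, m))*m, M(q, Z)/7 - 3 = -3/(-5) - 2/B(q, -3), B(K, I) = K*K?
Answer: 4*I*√5844449788118/26965 ≈ 358.62*I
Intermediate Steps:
B(K, I) = K²
M(q, Z) = 126/5 - 14/q² (M(q, Z) = 21 + 7*(-3/(-5) - 2/q²) = 21 + 7*(-3*(-⅕) - 2/q²) = 21 + 7*(⅗ - 2/q²) = 21 + (21/5 - 14/q²) = 126/5 - 14/q²)
l(m) = 9 + m²*(126/5 - 14/m²) (l(m) = 9 + (m*(126/5 - 14/m²))*m = 9 + m²*(126/5 - 14/m²))
√(-128601 + (37312 + l(-66))/d) = √(-128601 + (37312 + (-5 + (126/5)*(-66)²))/(-26965)) = √(-128601 + (37312 + (-5 + (126/5)*4356))*(-1/26965)) = √(-128601 + (37312 + (-5 + 548856/5))*(-1/26965)) = √(-128601 + (37312 + 548831/5)*(-1/26965)) = √(-128601 + (735391/5)*(-1/26965)) = √(-128601 - 735391/134825) = √(-17339365216/134825) = 4*I*√5844449788118/26965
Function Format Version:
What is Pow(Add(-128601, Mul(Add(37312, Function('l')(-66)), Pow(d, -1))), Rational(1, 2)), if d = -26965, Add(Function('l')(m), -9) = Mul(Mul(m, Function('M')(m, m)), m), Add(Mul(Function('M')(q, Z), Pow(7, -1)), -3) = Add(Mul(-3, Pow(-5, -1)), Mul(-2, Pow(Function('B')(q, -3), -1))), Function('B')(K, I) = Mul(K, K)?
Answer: Mul(Rational(4, 26965), I, Pow(5844449788118, Rational(1, 2))) ≈ Mul(358.62, I)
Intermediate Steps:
Function('B')(K, I) = Pow(K, 2)
Function('M')(q, Z) = Add(Rational(126, 5), Mul(-14, Pow(q, -2))) (Function('M')(q, Z) = Add(21, Mul(7, Add(Mul(-3, Pow(-5, -1)), Mul(-2, Pow(Pow(q, 2), -1))))) = Add(21, Mul(7, Add(Mul(-3, Rational(-1, 5)), Mul(-2, Pow(q, -2))))) = Add(21, Mul(7, Add(Rational(3, 5), Mul(-2, Pow(q, -2))))) = Add(21, Add(Rational(21, 5), Mul(-14, Pow(q, -2)))) = Add(Rational(126, 5), Mul(-14, Pow(q, -2))))
Function('l')(m) = Add(9, Mul(Pow(m, 2), Add(Rational(126, 5), Mul(-14, Pow(m, -2))))) (Function('l')(m) = Add(9, Mul(Mul(m, Add(Rational(126, 5), Mul(-14, Pow(m, -2)))), m)) = Add(9, Mul(Pow(m, 2), Add(Rational(126, 5), Mul(-14, Pow(m, -2))))))
Pow(Add(-128601, Mul(Add(37312, Function('l')(-66)), Pow(d, -1))), Rational(1, 2)) = Pow(Add(-128601, Mul(Add(37312, Add(-5, Mul(Rational(126, 5), Pow(-66, 2)))), Pow(-26965, -1))), Rational(1, 2)) = Pow(Add(-128601, Mul(Add(37312, Add(-5, Mul(Rational(126, 5), 4356))), Rational(-1, 26965))), Rational(1, 2)) = Pow(Add(-128601, Mul(Add(37312, Add(-5, Rational(548856, 5))), Rational(-1, 26965))), Rational(1, 2)) = Pow(Add(-128601, Mul(Add(37312, Rational(548831, 5)), Rational(-1, 26965))), Rational(1, 2)) = Pow(Add(-128601, Mul(Rational(735391, 5), Rational(-1, 26965))), Rational(1, 2)) = Pow(Add(-128601, Rational(-735391, 134825)), Rational(1, 2)) = Pow(Rational(-17339365216, 134825), Rational(1, 2)) = Mul(Rational(4, 26965), I, Pow(5844449788118, Rational(1, 2)))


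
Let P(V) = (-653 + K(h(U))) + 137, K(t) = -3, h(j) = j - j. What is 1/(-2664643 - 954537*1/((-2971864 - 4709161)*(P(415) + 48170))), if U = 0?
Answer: -366008522275/975282046819468288 ≈ -3.7528e-7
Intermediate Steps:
h(j) = 0
P(V) = -519 (P(V) = (-653 - 3) + 137 = -656 + 137 = -519)
1/(-2664643 - 954537*1/((-2971864 - 4709161)*(P(415) + 48170))) = 1/(-2664643 - 954537*1/((-2971864 - 4709161)*(-519 + 48170))) = 1/(-2664643 - 954537/(47651*(-7681025))) = 1/(-2664643 - 954537/(-366008522275)) = 1/(-2664643 - 954537*(-1/366008522275)) = 1/(-2664643 + 954537/366008522275) = 1/(-975282046819468288/366008522275) = -366008522275/975282046819468288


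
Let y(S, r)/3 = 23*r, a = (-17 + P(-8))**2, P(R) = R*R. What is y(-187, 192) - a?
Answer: 11039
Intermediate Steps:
P(R) = R**2
a = 2209 (a = (-17 + (-8)**2)**2 = (-17 + 64)**2 = 47**2 = 2209)
y(S, r) = 69*r (y(S, r) = 3*(23*r) = 69*r)
y(-187, 192) - a = 69*192 - 1*2209 = 13248 - 2209 = 11039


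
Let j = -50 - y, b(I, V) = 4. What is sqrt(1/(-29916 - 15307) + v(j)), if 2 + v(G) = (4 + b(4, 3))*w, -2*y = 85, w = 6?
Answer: sqrt(94075462311)/45223 ≈ 6.7823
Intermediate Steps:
y = -85/2 (y = -1/2*85 = -85/2 ≈ -42.500)
j = -15/2 (j = -50 - 1*(-85/2) = -50 + 85/2 = -15/2 ≈ -7.5000)
v(G) = 46 (v(G) = -2 + (4 + 4)*6 = -2 + 8*6 = -2 + 48 = 46)
sqrt(1/(-29916 - 15307) + v(j)) = sqrt(1/(-29916 - 15307) + 46) = sqrt(1/(-45223) + 46) = sqrt(-1/45223 + 46) = sqrt(2080257/45223) = sqrt(94075462311)/45223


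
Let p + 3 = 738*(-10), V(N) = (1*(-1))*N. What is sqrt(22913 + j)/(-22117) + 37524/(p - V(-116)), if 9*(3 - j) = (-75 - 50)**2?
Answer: -37524/7499 - sqrt(190619)/66351 ≈ -5.0104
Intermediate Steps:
V(N) = -N
p = -7383 (p = -3 + 738*(-10) = -3 - 7380 = -7383)
j = -15598/9 (j = 3 - (-75 - 50)**2/9 = 3 - 1/9*(-125)**2 = 3 - 1/9*15625 = 3 - 15625/9 = -15598/9 ≈ -1733.1)
sqrt(22913 + j)/(-22117) + 37524/(p - V(-116)) = sqrt(22913 - 15598/9)/(-22117) + 37524/(-7383 - (-1)*(-116)) = sqrt(190619/9)*(-1/22117) + 37524/(-7383 - 1*116) = (sqrt(190619)/3)*(-1/22117) + 37524/(-7383 - 116) = -sqrt(190619)/66351 + 37524/(-7499) = -sqrt(190619)/66351 + 37524*(-1/7499) = -sqrt(190619)/66351 - 37524/7499 = -37524/7499 - sqrt(190619)/66351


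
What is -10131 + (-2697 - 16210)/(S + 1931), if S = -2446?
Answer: -5198558/515 ≈ -10094.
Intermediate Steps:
-10131 + (-2697 - 16210)/(S + 1931) = -10131 + (-2697 - 16210)/(-2446 + 1931) = -10131 - 18907/(-515) = -10131 - 18907*(-1/515) = -10131 + 18907/515 = -5198558/515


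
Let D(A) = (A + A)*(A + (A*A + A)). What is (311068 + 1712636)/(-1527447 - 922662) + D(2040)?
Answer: 13880663279728632/816703 ≈ 1.6996e+10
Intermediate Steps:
D(A) = 2*A*(A**2 + 2*A) (D(A) = (2*A)*(A + (A**2 + A)) = (2*A)*(A + (A + A**2)) = (2*A)*(A**2 + 2*A) = 2*A*(A**2 + 2*A))
(311068 + 1712636)/(-1527447 - 922662) + D(2040) = (311068 + 1712636)/(-1527447 - 922662) + 2*2040**2*(2 + 2040) = 2023704/(-2450109) + 2*4161600*2042 = 2023704*(-1/2450109) + 16995974400 = -674568/816703 + 16995974400 = 13880663279728632/816703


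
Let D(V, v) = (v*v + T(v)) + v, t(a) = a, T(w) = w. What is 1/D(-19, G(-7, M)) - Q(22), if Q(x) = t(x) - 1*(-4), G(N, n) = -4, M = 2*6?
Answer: -207/8 ≈ -25.875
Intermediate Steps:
M = 12
Q(x) = 4 + x (Q(x) = x - 1*(-4) = x + 4 = 4 + x)
D(V, v) = v² + 2*v (D(V, v) = (v*v + v) + v = (v² + v) + v = (v + v²) + v = v² + 2*v)
1/D(-19, G(-7, M)) - Q(22) = 1/(-4*(2 - 4)) - (4 + 22) = 1/(-4*(-2)) - 1*26 = 1/8 - 26 = ⅛ - 26 = -207/8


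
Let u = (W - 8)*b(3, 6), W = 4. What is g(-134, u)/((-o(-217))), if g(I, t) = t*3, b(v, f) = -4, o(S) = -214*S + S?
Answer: -16/15407 ≈ -0.0010385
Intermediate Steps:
o(S) = -213*S
u = 16 (u = (4 - 8)*(-4) = -4*(-4) = 16)
g(I, t) = 3*t
g(-134, u)/((-o(-217))) = (3*16)/((-(-213)*(-217))) = 48/((-1*46221)) = 48/(-46221) = 48*(-1/46221) = -16/15407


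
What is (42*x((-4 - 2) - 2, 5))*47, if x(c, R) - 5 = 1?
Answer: 11844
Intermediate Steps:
x(c, R) = 6 (x(c, R) = 5 + 1 = 6)
(42*x((-4 - 2) - 2, 5))*47 = (42*6)*47 = 252*47 = 11844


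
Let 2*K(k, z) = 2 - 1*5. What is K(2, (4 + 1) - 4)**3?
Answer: -27/8 ≈ -3.3750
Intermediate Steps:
K(k, z) = -3/2 (K(k, z) = (2 - 1*5)/2 = (2 - 5)/2 = (1/2)*(-3) = -3/2)
K(2, (4 + 1) - 4)**3 = (-3/2)**3 = -27/8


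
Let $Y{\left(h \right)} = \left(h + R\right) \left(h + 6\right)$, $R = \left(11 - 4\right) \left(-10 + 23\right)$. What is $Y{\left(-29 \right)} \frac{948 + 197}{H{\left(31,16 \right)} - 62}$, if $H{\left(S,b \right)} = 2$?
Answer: $\frac{163277}{6} \approx 27213.0$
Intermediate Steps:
$R = 91$ ($R = 7 \cdot 13 = 91$)
$Y{\left(h \right)} = \left(6 + h\right) \left(91 + h\right)$ ($Y{\left(h \right)} = \left(h + 91\right) \left(h + 6\right) = \left(91 + h\right) \left(6 + h\right) = \left(6 + h\right) \left(91 + h\right)$)
$Y{\left(-29 \right)} \frac{948 + 197}{H{\left(31,16 \right)} - 62} = \left(546 + \left(-29\right)^{2} + 97 \left(-29\right)\right) \frac{948 + 197}{2 - 62} = \left(546 + 841 - 2813\right) \frac{1145}{-60} = - 1426 \cdot 1145 \left(- \frac{1}{60}\right) = \left(-1426\right) \left(- \frac{229}{12}\right) = \frac{163277}{6}$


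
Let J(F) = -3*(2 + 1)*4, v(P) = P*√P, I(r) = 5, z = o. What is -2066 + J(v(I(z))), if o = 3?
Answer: -2102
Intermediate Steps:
z = 3
v(P) = P^(3/2)
J(F) = -36 (J(F) = -3*3*4 = -9*4 = -36)
-2066 + J(v(I(z))) = -2066 - 36 = -2102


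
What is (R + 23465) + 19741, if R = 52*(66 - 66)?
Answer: 43206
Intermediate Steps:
R = 0 (R = 52*0 = 0)
(R + 23465) + 19741 = (0 + 23465) + 19741 = 23465 + 19741 = 43206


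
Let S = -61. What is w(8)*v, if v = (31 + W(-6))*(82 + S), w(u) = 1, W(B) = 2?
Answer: 693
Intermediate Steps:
v = 693 (v = (31 + 2)*(82 - 61) = 33*21 = 693)
w(8)*v = 1*693 = 693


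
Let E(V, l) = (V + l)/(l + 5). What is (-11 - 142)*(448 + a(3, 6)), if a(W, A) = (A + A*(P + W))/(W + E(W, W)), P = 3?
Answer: -351288/5 ≈ -70258.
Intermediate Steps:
E(V, l) = (V + l)/(5 + l)
a(W, A) = (A + A*(3 + W))/(W + 2*W/(5 + W)) (a(W, A) = (A + A*(3 + W))/(W + (W + W)/(5 + W)) = (A + A*(3 + W))/(W + (2*W)/(5 + W)) = (A + A*(3 + W))/(W + 2*W/(5 + W)))
(-11 - 142)*(448 + a(3, 6)) = (-11 - 142)*(448 + 6*(4 + 3)*(5 + 3)/(3*(7 + 3))) = -153*(448 + 6*(⅓)*7*8/10) = -153*(448 + 6*(⅓)*(⅒)*7*8) = -153*(448 + 56/5) = -153*2296/5 = -351288/5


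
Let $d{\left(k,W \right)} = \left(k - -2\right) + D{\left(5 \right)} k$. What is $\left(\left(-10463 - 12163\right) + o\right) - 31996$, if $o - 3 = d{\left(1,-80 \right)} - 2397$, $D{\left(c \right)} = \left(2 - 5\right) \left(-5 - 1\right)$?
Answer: $-56995$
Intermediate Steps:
$D{\left(c \right)} = 18$ ($D{\left(c \right)} = \left(-3\right) \left(-6\right) = 18$)
$d{\left(k,W \right)} = 2 + 19 k$ ($d{\left(k,W \right)} = \left(k - -2\right) + 18 k = \left(k + 2\right) + 18 k = \left(2 + k\right) + 18 k = 2 + 19 k$)
$o = -2373$ ($o = 3 + \left(\left(2 + 19 \cdot 1\right) - 2397\right) = 3 + \left(\left(2 + 19\right) - 2397\right) = 3 + \left(21 - 2397\right) = 3 - 2376 = -2373$)
$\left(\left(-10463 - 12163\right) + o\right) - 31996 = \left(\left(-10463 - 12163\right) - 2373\right) - 31996 = \left(-22626 - 2373\right) - 31996 = -24999 - 31996 = -56995$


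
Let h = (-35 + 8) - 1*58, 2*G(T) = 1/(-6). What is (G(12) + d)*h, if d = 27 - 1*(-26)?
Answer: -53975/12 ≈ -4497.9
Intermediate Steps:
d = 53 (d = 27 + 26 = 53)
G(T) = -1/12 (G(T) = (1/2)/(-6) = (1/2)*(-1/6) = -1/12)
h = -85 (h = -27 - 58 = -85)
(G(12) + d)*h = (-1/12 + 53)*(-85) = (635/12)*(-85) = -53975/12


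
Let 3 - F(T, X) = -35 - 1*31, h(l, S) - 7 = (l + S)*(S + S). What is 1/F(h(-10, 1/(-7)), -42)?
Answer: 1/69 ≈ 0.014493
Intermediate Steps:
h(l, S) = 7 + 2*S*(S + l) (h(l, S) = 7 + (l + S)*(S + S) = 7 + (S + l)*(2*S) = 7 + 2*S*(S + l))
F(T, X) = 69 (F(T, X) = 3 - (-35 - 1*31) = 3 - (-35 - 31) = 3 - 1*(-66) = 3 + 66 = 69)
1/F(h(-10, 1/(-7)), -42) = 1/69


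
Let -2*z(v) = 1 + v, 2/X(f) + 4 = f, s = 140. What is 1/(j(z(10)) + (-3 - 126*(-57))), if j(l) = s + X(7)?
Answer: 3/21959 ≈ 0.00013662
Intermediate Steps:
X(f) = 2/(-4 + f)
z(v) = -1/2 - v/2 (z(v) = -(1 + v)/2 = -1/2 - v/2)
j(l) = 422/3 (j(l) = 140 + 2/(-4 + 7) = 140 + 2/3 = 422/3)
1/(j(z(10)) + (-3 - 126*(-57))) = 1/(422/3 + (-3 - 126*(-57))) = 1/(422/3 + (-3 + 7182)) = 1/(422/3 + 7179) = 1/(21959/3) = 3/21959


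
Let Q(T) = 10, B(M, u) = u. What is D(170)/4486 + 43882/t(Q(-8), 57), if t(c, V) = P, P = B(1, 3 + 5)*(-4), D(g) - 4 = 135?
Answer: -49212551/35888 ≈ -1371.3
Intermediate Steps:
D(g) = 139 (D(g) = 4 + 135 = 139)
P = -32 (P = (3 + 5)*(-4) = 8*(-4) = -32)
t(c, V) = -32
D(170)/4486 + 43882/t(Q(-8), 57) = 139/4486 + 43882/(-32) = 139*(1/4486) + 43882*(-1/32) = 139/4486 - 21941/16 = -49212551/35888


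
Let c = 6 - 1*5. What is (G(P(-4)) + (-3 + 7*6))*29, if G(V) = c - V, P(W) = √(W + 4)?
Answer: 1160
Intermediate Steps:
P(W) = √(4 + W)
c = 1 (c = 6 - 5 = 1)
G(V) = 1 - V
(G(P(-4)) + (-3 + 7*6))*29 = ((1 - √(4 - 4)) + (-3 + 7*6))*29 = ((1 - √0) + (-3 + 42))*29 = ((1 - 1*0) + 39)*29 = ((1 + 0) + 39)*29 = (1 + 39)*29 = 40*29 = 1160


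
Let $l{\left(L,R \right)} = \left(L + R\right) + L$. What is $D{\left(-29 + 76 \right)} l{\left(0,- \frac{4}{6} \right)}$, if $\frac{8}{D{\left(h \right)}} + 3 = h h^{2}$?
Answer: $- \frac{4}{77865} \approx -5.1371 \cdot 10^{-5}$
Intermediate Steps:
$l{\left(L,R \right)} = R + 2 L$
$D{\left(h \right)} = \frac{8}{-3 + h^{3}}$ ($D{\left(h \right)} = \frac{8}{-3 + h h^{2}} = \frac{8}{-3 + h^{3}}$)
$D{\left(-29 + 76 \right)} l{\left(0,- \frac{4}{6} \right)} = \frac{8}{-3 + \left(-29 + 76\right)^{3}} \left(- \frac{4}{6} + 2 \cdot 0\right) = \frac{8}{-3 + 47^{3}} \left(\left(-4\right) \frac{1}{6} + 0\right) = \frac{8}{-3 + 103823} \left(- \frac{2}{3} + 0\right) = \frac{8}{103820} \left(- \frac{2}{3}\right) = 8 \cdot \frac{1}{103820} \left(- \frac{2}{3}\right) = \frac{2}{25955} \left(- \frac{2}{3}\right) = - \frac{4}{77865}$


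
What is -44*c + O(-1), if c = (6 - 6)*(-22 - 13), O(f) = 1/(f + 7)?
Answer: ⅙ ≈ 0.16667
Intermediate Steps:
O(f) = 1/(7 + f)
c = 0 (c = 0*(-35) = 0)
-44*c + O(-1) = -44*0 + 1/(7 - 1) = 0 + 1/6 = 0 + ⅙ = ⅙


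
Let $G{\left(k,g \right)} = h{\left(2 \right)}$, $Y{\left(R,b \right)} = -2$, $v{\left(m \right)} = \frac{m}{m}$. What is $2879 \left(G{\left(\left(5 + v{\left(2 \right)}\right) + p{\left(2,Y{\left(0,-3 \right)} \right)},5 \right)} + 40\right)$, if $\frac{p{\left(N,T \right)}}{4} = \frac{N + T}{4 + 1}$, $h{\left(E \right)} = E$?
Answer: $120918$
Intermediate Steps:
$v{\left(m \right)} = 1$
$p{\left(N,T \right)} = \frac{4 N}{5} + \frac{4 T}{5}$ ($p{\left(N,T \right)} = 4 \frac{N + T}{4 + 1} = 4 \frac{N + T}{5} = 4 \left(N + T\right) \frac{1}{5} = 4 \left(\frac{N}{5} + \frac{T}{5}\right) = \frac{4 N}{5} + \frac{4 T}{5}$)
$G{\left(k,g \right)} = 2$
$2879 \left(G{\left(\left(5 + v{\left(2 \right)}\right) + p{\left(2,Y{\left(0,-3 \right)} \right)},5 \right)} + 40\right) = 2879 \left(2 + 40\right) = 2879 \cdot 42 = 120918$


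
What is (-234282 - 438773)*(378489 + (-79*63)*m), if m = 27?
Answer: -164299456050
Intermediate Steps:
(-234282 - 438773)*(378489 + (-79*63)*m) = (-234282 - 438773)*(378489 - 79*63*27) = -673055*(378489 - 4977*27) = -673055*(378489 - 134379) = -673055*244110 = -164299456050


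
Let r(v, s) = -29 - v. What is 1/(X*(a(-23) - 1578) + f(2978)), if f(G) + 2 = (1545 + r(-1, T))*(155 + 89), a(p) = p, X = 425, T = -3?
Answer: -1/310279 ≈ -3.2229e-6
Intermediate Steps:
f(G) = 370146 (f(G) = -2 + (1545 + (-29 - 1*(-1)))*(155 + 89) = -2 + (1545 + (-29 + 1))*244 = -2 + (1545 - 28)*244 = -2 + 1517*244 = -2 + 370148 = 370146)
1/(X*(a(-23) - 1578) + f(2978)) = 1/(425*(-23 - 1578) + 370146) = 1/(425*(-1601) + 370146) = 1/(-680425 + 370146) = 1/(-310279) = -1/310279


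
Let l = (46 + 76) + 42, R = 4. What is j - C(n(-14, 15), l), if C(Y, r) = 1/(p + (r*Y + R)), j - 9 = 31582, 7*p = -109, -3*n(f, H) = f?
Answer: 500053918/15829 ≈ 31591.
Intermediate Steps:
n(f, H) = -f/3
p = -109/7 (p = (1/7)*(-109) = -109/7 ≈ -15.571)
l = 164 (l = 122 + 42 = 164)
j = 31591 (j = 9 + 31582 = 31591)
C(Y, r) = 1/(-81/7 + Y*r) (C(Y, r) = 1/(-109/7 + (r*Y + 4)) = 1/(-109/7 + (Y*r + 4)) = 1/(-109/7 + (4 + Y*r)) = 1/(-81/7 + Y*r))
j - C(n(-14, 15), l) = 31591 - 7/(-81 + 7*(-1/3*(-14))*164) = 31591 - 7/(-81 + 7*(14/3)*164) = 31591 - 7/(-81 + 16072/3) = 31591 - 7/15829/3 = 31591 - 7*3/15829 = 31591 - 1*21/15829 = 31591 - 21/15829 = 500053918/15829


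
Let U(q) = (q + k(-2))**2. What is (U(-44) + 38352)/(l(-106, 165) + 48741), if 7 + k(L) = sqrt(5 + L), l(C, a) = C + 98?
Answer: 40956/48733 - 102*sqrt(3)/48733 ≈ 0.83679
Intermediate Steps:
l(C, a) = 98 + C
k(L) = -7 + sqrt(5 + L)
U(q) = (-7 + q + sqrt(3))**2 (U(q) = (q + (-7 + sqrt(5 - 2)))**2 = (q + (-7 + sqrt(3)))**2 = (-7 + q + sqrt(3))**2)
(U(-44) + 38352)/(l(-106, 165) + 48741) = ((-7 - 44 + sqrt(3))**2 + 38352)/((98 - 106) + 48741) = ((-51 + sqrt(3))**2 + 38352)/(-8 + 48741) = (38352 + (-51 + sqrt(3))**2)/48733 = (38352 + (-51 + sqrt(3))**2)*(1/48733) = 38352/48733 + (-51 + sqrt(3))**2/48733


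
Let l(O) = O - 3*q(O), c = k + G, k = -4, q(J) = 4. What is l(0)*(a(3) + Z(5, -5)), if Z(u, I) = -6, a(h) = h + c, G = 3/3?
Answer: 72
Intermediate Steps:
G = 1 (G = 3*(⅓) = 1)
c = -3 (c = -4 + 1 = -3)
a(h) = -3 + h (a(h) = h - 3 = -3 + h)
l(O) = -12 + O (l(O) = O - 3*4 = O - 12 = -12 + O)
l(0)*(a(3) + Z(5, -5)) = (-12 + 0)*((-3 + 3) - 6) = -12*(0 - 6) = -12*(-6) = 72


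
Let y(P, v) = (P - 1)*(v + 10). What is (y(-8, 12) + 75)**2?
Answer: 15129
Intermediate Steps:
y(P, v) = (-1 + P)*(10 + v)
(y(-8, 12) + 75)**2 = ((-10 - 1*12 + 10*(-8) - 8*12) + 75)**2 = ((-10 - 12 - 80 - 96) + 75)**2 = (-198 + 75)**2 = (-123)**2 = 15129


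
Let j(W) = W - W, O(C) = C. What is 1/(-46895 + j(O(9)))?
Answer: -1/46895 ≈ -2.1324e-5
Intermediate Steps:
j(W) = 0
1/(-46895 + j(O(9))) = 1/(-46895 + 0) = 1/(-46895) = -1/46895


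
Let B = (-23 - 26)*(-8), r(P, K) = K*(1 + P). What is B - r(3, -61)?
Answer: 636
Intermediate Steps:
B = 392 (B = -49*(-8) = 392)
B - r(3, -61) = 392 - (-61)*(1 + 3) = 392 - (-61)*4 = 392 - 1*(-244) = 392 + 244 = 636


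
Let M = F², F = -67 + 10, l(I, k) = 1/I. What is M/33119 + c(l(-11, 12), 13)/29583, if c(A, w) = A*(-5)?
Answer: 1057432432/10777353147 ≈ 0.098116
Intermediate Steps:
F = -57
c(A, w) = -5*A
M = 3249 (M = (-57)² = 3249)
M/33119 + c(l(-11, 12), 13)/29583 = 3249/33119 - 5/(-11)/29583 = 3249*(1/33119) - 5*(-1/11)*(1/29583) = 3249/33119 + (5/11)*(1/29583) = 3249/33119 + 5/325413 = 1057432432/10777353147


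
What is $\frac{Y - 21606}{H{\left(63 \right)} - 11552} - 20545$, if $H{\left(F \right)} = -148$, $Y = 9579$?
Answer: $- \frac{80121491}{3900} \approx -20544.0$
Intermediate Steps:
$\frac{Y - 21606}{H{\left(63 \right)} - 11552} - 20545 = \frac{9579 - 21606}{-148 - 11552} - 20545 = - \frac{12027}{-11700} - 20545 = \left(-12027\right) \left(- \frac{1}{11700}\right) - 20545 = \frac{4009}{3900} - 20545 = - \frac{80121491}{3900}$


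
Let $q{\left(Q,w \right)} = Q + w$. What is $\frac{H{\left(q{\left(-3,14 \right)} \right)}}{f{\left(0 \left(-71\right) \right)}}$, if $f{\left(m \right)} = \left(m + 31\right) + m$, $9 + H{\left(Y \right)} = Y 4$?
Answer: $\frac{35}{31} \approx 1.129$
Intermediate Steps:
$H{\left(Y \right)} = -9 + 4 Y$ ($H{\left(Y \right)} = -9 + Y 4 = -9 + 4 Y$)
$f{\left(m \right)} = 31 + 2 m$ ($f{\left(m \right)} = \left(31 + m\right) + m = 31 + 2 m$)
$\frac{H{\left(q{\left(-3,14 \right)} \right)}}{f{\left(0 \left(-71\right) \right)}} = \frac{-9 + 4 \left(-3 + 14\right)}{31 + 2 \cdot 0 \left(-71\right)} = \frac{-9 + 4 \cdot 11}{31 + 2 \cdot 0} = \frac{-9 + 44}{31 + 0} = \frac{35}{31}$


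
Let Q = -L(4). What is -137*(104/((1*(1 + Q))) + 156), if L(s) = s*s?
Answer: -306332/15 ≈ -20422.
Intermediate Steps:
L(s) = s**2
Q = -16 (Q = -1*4**2 = -1*16 = -16)
-137*(104/((1*(1 + Q))) + 156) = -137*(104/((1*(1 - 16))) + 156) = -137*(104/((1*(-15))) + 156) = -137*(104/(-15) + 156) = -137*(104*(-1/15) + 156) = -137*(-104/15 + 156) = -137*2236/15 = -306332/15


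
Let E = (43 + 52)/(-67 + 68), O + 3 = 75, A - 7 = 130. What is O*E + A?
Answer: 6977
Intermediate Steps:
A = 137 (A = 7 + 130 = 137)
O = 72 (O = -3 + 75 = 72)
E = 95 (E = 95/1 = 95*1 = 95)
O*E + A = 72*95 + 137 = 6840 + 137 = 6977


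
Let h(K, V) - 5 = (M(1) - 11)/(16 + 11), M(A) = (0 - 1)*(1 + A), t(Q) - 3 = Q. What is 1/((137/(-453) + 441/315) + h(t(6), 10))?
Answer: 20385/114484 ≈ 0.17806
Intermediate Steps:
t(Q) = 3 + Q
M(A) = -1 - A (M(A) = -(1 + A) = -1 - A)
h(K, V) = 122/27 (h(K, V) = 5 + ((-1 - 1*1) - 11)/(16 + 11) = 5 + ((-1 - 1) - 11)/27 = 5 + (-2 - 11)*(1/27) = 5 - 13*1/27 = 5 - 13/27 = 122/27)
1/((137/(-453) + 441/315) + h(t(6), 10)) = 1/((137/(-453) + 441/315) + 122/27) = 1/((137*(-1/453) + 441*(1/315)) + 122/27) = 1/((-137/453 + 7/5) + 122/27) = 1/(2486/2265 + 122/27) = 1/(114484/20385) = 20385/114484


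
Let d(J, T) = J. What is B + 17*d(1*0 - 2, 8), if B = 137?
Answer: 103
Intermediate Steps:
B + 17*d(1*0 - 2, 8) = 137 + 17*(1*0 - 2) = 137 + 17*(0 - 2) = 137 + 17*(-2) = 137 - 34 = 103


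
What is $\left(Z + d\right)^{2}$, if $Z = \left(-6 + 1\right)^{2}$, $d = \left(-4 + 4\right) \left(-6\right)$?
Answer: $625$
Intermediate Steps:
$d = 0$ ($d = 0 \left(-6\right) = 0$)
$Z = 25$ ($Z = \left(-5\right)^{2} = 25$)
$\left(Z + d\right)^{2} = \left(25 + 0\right)^{2} = 25^{2} = 625$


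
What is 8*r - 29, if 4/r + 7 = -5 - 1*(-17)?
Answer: -113/5 ≈ -22.600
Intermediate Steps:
r = ⅘ (r = 4/(-7 + (-5 - 1*(-17))) = 4/(-7 + (-5 + 17)) = 4/(-7 + 12) = 4/5 = 4*(⅕) = ⅘ ≈ 0.80000)
8*r - 29 = 8*(⅘) - 29 = 32/5 - 29 = -113/5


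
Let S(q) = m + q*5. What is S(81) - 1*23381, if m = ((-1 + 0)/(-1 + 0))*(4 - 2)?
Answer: -22974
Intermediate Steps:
m = 2 (m = -1/(-1)*2 = -1*(-1)*2 = 1*2 = 2)
S(q) = 2 + 5*q (S(q) = 2 + q*5 = 2 + 5*q)
S(81) - 1*23381 = (2 + 5*81) - 1*23381 = (2 + 405) - 23381 = 407 - 23381 = -22974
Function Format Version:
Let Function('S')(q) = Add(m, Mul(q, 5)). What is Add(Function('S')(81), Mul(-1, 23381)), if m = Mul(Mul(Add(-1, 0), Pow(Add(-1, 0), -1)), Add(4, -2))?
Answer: -22974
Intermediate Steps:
m = 2 (m = Mul(Mul(-1, Pow(-1, -1)), 2) = Mul(Mul(-1, -1), 2) = Mul(1, 2) = 2)
Function('S')(q) = Add(2, Mul(5, q)) (Function('S')(q) = Add(2, Mul(q, 5)) = Add(2, Mul(5, q)))
Add(Function('S')(81), Mul(-1, 23381)) = Add(Add(2, Mul(5, 81)), Mul(-1, 23381)) = Add(Add(2, 405), -23381) = Add(407, -23381) = -22974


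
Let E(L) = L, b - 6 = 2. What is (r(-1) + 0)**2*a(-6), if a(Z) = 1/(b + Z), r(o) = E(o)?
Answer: 1/2 ≈ 0.50000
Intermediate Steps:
b = 8 (b = 6 + 2 = 8)
r(o) = o
a(Z) = 1/(8 + Z)
(r(-1) + 0)**2*a(-6) = (-1 + 0)**2/(8 - 6) = (-1)**2/2 = 1*(1/2) = 1/2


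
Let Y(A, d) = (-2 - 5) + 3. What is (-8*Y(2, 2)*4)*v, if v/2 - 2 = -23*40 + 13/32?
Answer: -234904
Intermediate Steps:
Y(A, d) = -4 (Y(A, d) = -7 + 3 = -4)
v = -29363/16 (v = 4 + 2*(-23*40 + 13/32) = 4 + 2*(-920 + 13*(1/32)) = 4 + 2*(-920 + 13/32) = 4 + 2*(-29427/32) = 4 - 29427/16 = -29363/16 ≈ -1835.2)
(-8*Y(2, 2)*4)*v = (-8*(-4)*4)*(-29363/16) = (32*4)*(-29363/16) = 128*(-29363/16) = -234904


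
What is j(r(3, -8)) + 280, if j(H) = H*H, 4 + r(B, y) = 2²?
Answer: 280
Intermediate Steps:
r(B, y) = 0 (r(B, y) = -4 + 2² = -4 + 4 = 0)
j(H) = H²
j(r(3, -8)) + 280 = 0² + 280 = 0 + 280 = 280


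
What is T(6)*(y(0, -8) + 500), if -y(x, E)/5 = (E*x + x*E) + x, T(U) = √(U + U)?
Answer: 1000*√3 ≈ 1732.1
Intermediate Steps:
T(U) = √2*√U (T(U) = √(2*U) = √2*√U)
y(x, E) = -5*x - 10*E*x (y(x, E) = -5*((E*x + x*E) + x) = -5*((E*x + E*x) + x) = -5*(2*E*x + x) = -5*(x + 2*E*x) = -5*x - 10*E*x)
T(6)*(y(0, -8) + 500) = (√2*√6)*(-5*0*(1 + 2*(-8)) + 500) = (2*√3)*(-5*0*(1 - 16) + 500) = (2*√3)*(-5*0*(-15) + 500) = (2*√3)*(0 + 500) = (2*√3)*500 = 1000*√3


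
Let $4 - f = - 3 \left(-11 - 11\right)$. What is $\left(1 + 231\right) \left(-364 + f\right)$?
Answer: $-98832$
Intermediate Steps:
$f = -62$ ($f = 4 - - 3 \left(-11 - 11\right) = 4 - \left(-3\right) \left(-22\right) = 4 - 66 = -62$)
$\left(1 + 231\right) \left(-364 + f\right) = \left(1 + 231\right) \left(-364 - 62\right) = 232 \left(-426\right) = -98832$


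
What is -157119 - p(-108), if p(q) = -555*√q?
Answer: -157119 + 3330*I*√3 ≈ -1.5712e+5 + 5767.7*I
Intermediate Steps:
-157119 - p(-108) = -157119 - (-555)*√(-108) = -157119 - (-555)*6*I*√3 = -157119 - (-3330)*I*√3 = -157119 + 3330*I*√3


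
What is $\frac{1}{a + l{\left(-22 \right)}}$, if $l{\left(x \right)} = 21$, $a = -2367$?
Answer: $- \frac{1}{2346} \approx -0.00042626$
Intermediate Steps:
$\frac{1}{a + l{\left(-22 \right)}} = \frac{1}{-2367 + 21} = \frac{1}{-2346} = - \frac{1}{2346}$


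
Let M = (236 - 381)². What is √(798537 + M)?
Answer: √819562 ≈ 905.30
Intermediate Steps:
M = 21025 (M = (-145)² = 21025)
√(798537 + M) = √(798537 + 21025) = √819562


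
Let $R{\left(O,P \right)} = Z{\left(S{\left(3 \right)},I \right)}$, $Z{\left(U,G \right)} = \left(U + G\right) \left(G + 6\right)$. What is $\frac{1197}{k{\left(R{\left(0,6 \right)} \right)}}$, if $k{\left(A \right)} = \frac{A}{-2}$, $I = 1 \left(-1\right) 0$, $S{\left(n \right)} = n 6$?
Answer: $- \frac{133}{6} \approx -22.167$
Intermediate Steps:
$S{\left(n \right)} = 6 n$
$I = 0$ ($I = \left(-1\right) 0 = 0$)
$Z{\left(U,G \right)} = \left(6 + G\right) \left(G + U\right)$ ($Z{\left(U,G \right)} = \left(G + U\right) \left(6 + G\right) = \left(6 + G\right) \left(G + U\right)$)
$R{\left(O,P \right)} = 108$ ($R{\left(O,P \right)} = 0^{2} + 6 \cdot 0 + 6 \cdot 6 \cdot 3 + 0 \cdot 6 \cdot 3 = 0 + 0 + 6 \cdot 18 + 0 \cdot 18 = 0 + 0 + 108 + 0 = 108$)
$k{\left(A \right)} = - \frac{A}{2}$ ($k{\left(A \right)} = A \left(- \frac{1}{2}\right) = - \frac{A}{2}$)
$\frac{1197}{k{\left(R{\left(0,6 \right)} \right)}} = \frac{1197}{\left(- \frac{1}{2}\right) 108} = \frac{1197}{-54} = 1197 \left(- \frac{1}{54}\right) = - \frac{133}{6}$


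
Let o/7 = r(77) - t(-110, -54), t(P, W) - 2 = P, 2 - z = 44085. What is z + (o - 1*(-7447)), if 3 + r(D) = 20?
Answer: -35761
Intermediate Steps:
z = -44083 (z = 2 - 1*44085 = 2 - 44085 = -44083)
r(D) = 17 (r(D) = -3 + 20 = 17)
t(P, W) = 2 + P
o = 875 (o = 7*(17 - (2 - 110)) = 7*(17 - 1*(-108)) = 7*(17 + 108) = 7*125 = 875)
z + (o - 1*(-7447)) = -44083 + (875 - 1*(-7447)) = -44083 + (875 + 7447) = -44083 + 8322 = -35761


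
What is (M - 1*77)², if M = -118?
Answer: 38025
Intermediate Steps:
(M - 1*77)² = (-118 - 1*77)² = (-118 - 77)² = (-195)² = 38025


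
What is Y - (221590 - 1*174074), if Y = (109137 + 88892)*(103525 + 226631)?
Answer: 65380415008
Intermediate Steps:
Y = 65380462524 (Y = 198029*330156 = 65380462524)
Y - (221590 - 1*174074) = 65380462524 - (221590 - 1*174074) = 65380462524 - (221590 - 174074) = 65380462524 - 1*47516 = 65380462524 - 47516 = 65380415008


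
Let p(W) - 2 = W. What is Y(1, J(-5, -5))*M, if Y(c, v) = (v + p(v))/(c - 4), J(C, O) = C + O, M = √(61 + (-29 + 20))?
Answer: 12*√13 ≈ 43.267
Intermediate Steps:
p(W) = 2 + W
M = 2*√13 (M = √(61 - 9) = √52 = 2*√13 ≈ 7.2111)
Y(c, v) = (2 + 2*v)/(-4 + c) (Y(c, v) = (v + (2 + v))/(c - 4) = (2 + 2*v)/(-4 + c))
Y(1, J(-5, -5))*M = (2*(1 + (-5 - 5))/(-4 + 1))*(2*√13) = (2*(1 - 10)/(-3))*(2*√13) = (2*(-⅓)*(-9))*(2*√13) = 6*(2*√13) = 12*√13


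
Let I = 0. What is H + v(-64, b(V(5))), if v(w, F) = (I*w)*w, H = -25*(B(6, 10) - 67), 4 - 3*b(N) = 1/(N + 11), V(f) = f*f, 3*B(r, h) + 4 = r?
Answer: 4975/3 ≈ 1658.3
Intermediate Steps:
B(r, h) = -4/3 + r/3
V(f) = f²
b(N) = 4/3 - 1/(3*(11 + N)) (b(N) = 4/3 - 1/(3*(N + 11)) = 4/3 - 1/(3*(11 + N)))
H = 4975/3 (H = -25*((-4/3 + (⅓)*6) - 67) = -25*((-4/3 + 2) - 67) = -25*(⅔ - 67) = -25*(-199/3) = 4975/3 ≈ 1658.3)
v(w, F) = 0 (v(w, F) = (0*w)*w = 0*w = 0)
H + v(-64, b(V(5))) = 4975/3 + 0 = 4975/3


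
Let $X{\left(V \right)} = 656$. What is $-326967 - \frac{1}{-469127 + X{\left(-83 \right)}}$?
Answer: $- \frac{153174557456}{468471} \approx -3.2697 \cdot 10^{5}$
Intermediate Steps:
$-326967 - \frac{1}{-469127 + X{\left(-83 \right)}} = -326967 - \frac{1}{-469127 + 656} = -326967 - \frac{1}{-468471} = -326967 - - \frac{1}{468471} = -326967 + \frac{1}{468471} = - \frac{153174557456}{468471}$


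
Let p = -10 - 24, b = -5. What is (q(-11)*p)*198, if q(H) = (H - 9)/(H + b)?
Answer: -8415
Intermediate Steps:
p = -34
q(H) = (-9 + H)/(-5 + H) (q(H) = (H - 9)/(H - 5) = (-9 + H)/(-5 + H))
(q(-11)*p)*198 = (((-9 - 11)/(-5 - 11))*(-34))*198 = ((-20/(-16))*(-34))*198 = (-1/16*(-20)*(-34))*198 = ((5/4)*(-34))*198 = -85/2*198 = -8415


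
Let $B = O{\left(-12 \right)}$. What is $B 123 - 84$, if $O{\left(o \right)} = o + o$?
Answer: $-3036$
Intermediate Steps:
$O{\left(o \right)} = 2 o$
$B = -24$ ($B = 2 \left(-12\right) = -24$)
$B 123 - 84 = \left(-24\right) 123 - 84 = -2952 - 84 = -3036$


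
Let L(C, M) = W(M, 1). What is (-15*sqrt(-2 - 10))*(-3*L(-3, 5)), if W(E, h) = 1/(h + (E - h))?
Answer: 18*I*sqrt(3) ≈ 31.177*I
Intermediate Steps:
W(E, h) = 1/E
L(C, M) = 1/M
(-15*sqrt(-2 - 10))*(-3*L(-3, 5)) = (-15*sqrt(-2 - 10))*(-3/5) = (-30*I*sqrt(3))*(-3*1/5) = -30*I*sqrt(3)*(-3/5) = 18*I*sqrt(3)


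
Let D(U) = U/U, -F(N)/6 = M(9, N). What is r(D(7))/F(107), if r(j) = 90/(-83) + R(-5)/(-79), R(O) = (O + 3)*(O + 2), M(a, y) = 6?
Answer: 634/19671 ≈ 0.032230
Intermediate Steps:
F(N) = -36 (F(N) = -6*6 = -36)
D(U) = 1
R(O) = (2 + O)*(3 + O) (R(O) = (3 + O)*(2 + O) = (2 + O)*(3 + O))
r(j) = -7608/6557 (r(j) = 90/(-83) + (6 + (-5)² + 5*(-5))/(-79) = 90*(-1/83) + (6 + 25 - 25)*(-1/79) = -90/83 + 6*(-1/79) = -90/83 - 6/79 = -7608/6557)
r(D(7))/F(107) = -7608/6557/(-36) = -7608/6557*(-1/36) = 634/19671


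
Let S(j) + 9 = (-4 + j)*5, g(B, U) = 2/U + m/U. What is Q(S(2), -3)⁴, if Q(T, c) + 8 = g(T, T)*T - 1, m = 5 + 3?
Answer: 1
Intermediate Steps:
m = 8
g(B, U) = 10/U (g(B, U) = 2/U + 8/U = 10/U)
S(j) = -29 + 5*j (S(j) = -9 + (-4 + j)*5 = -9 + (-20 + 5*j) = -29 + 5*j)
Q(T, c) = 1 (Q(T, c) = -8 + ((10/T)*T - 1) = -8 + (10 - 1) = -8 + 9 = 1)
Q(S(2), -3)⁴ = 1⁴ = 1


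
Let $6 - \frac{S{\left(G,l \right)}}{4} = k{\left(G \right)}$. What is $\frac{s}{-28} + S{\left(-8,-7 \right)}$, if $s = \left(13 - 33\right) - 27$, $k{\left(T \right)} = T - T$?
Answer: $\frac{719}{28} \approx 25.679$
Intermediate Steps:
$k{\left(T \right)} = 0$
$s = -47$ ($s = -20 - 27 = -47$)
$S{\left(G,l \right)} = 24$ ($S{\left(G,l \right)} = 24 - 0 = 24 + 0 = 24$)
$\frac{s}{-28} + S{\left(-8,-7 \right)} = \frac{1}{-28} \left(-47\right) + 24 = \left(- \frac{1}{28}\right) \left(-47\right) + 24 = \frac{47}{28} + 24 = \frac{719}{28}$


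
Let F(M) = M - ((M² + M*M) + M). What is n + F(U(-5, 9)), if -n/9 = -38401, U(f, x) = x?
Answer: 345447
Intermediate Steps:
n = 345609 (n = -9*(-38401) = 345609)
F(M) = -2*M² (F(M) = M - ((M² + M²) + M) = M - (2*M² + M) = M - (M + 2*M²) = M + (-M - 2*M²) = -2*M²)
n + F(U(-5, 9)) = 345609 - 2*9² = 345609 - 2*81 = 345609 - 162 = 345447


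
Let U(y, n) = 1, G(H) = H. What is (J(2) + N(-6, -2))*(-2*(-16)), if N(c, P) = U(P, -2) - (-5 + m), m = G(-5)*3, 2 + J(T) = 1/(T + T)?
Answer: 616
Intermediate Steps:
J(T) = -2 + 1/(2*T) (J(T) = -2 + 1/(T + T) = -2 + 1/(2*T))
m = -15 (m = -5*3 = -15)
N(c, P) = 21 (N(c, P) = 1 - (-5 - 15) = 1 - 1*(-20) = 1 + 20 = 21)
(J(2) + N(-6, -2))*(-2*(-16)) = ((-2 + (1/2)/2) + 21)*(-2*(-16)) = ((-2 + (1/2)*(1/2)) + 21)*32 = ((-2 + 1/4) + 21)*32 = (-7/4 + 21)*32 = (77/4)*32 = 616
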